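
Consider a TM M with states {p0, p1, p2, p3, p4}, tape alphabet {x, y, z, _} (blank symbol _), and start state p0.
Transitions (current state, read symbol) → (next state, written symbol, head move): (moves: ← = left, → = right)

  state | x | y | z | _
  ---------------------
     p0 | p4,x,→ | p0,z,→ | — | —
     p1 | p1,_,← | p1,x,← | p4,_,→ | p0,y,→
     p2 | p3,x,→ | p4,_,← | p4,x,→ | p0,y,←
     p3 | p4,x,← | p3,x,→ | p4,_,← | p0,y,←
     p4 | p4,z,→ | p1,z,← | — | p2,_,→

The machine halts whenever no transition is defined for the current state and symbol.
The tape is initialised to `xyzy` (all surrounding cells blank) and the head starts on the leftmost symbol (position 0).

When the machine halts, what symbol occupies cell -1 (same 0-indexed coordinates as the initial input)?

y

state=p0 head=0 tape=_[x]yzy   (p0,x)→(p4,x,→)
state=p4 head=1 tape=_x[y]zy   (p4,y)→(p1,z,←)
state=p1 head=0 tape=_[x]zzy   (p1,x)→(p1,_,←)
state=p1 head=-1 tape=[_]_zzy   (p1,_)→(p0,y,→)
state=p0 head=0 tape=y[_]zzy
Cell -1 holds y when M halts.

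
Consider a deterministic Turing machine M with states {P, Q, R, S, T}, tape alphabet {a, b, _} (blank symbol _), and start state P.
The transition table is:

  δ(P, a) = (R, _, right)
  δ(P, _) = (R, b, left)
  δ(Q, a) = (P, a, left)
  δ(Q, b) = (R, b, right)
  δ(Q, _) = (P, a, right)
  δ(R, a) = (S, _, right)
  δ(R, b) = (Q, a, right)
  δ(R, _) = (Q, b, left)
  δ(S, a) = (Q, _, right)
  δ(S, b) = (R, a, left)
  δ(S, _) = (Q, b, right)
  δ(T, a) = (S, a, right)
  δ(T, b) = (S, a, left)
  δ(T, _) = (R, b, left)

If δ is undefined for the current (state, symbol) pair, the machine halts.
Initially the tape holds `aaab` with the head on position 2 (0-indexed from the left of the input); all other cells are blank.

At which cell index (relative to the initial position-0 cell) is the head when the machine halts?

state=P head=2 tape=___aa[a]b__   (P,a)→(R,_,right)
state=R head=3 tape=___aa_[b]__   (R,b)→(Q,a,right)
state=Q head=4 tape=___aa_a[_]_   (Q,_)→(P,a,right)
state=P head=5 tape=___aa_aa[_]   (P,_)→(R,b,left)
state=R head=4 tape=___aa_a[a]b   (R,a)→(S,_,right)
state=S head=5 tape=___aa_a_[b]   (S,b)→(R,a,left)
state=R head=4 tape=___aa_a[_]a   (R,_)→(Q,b,left)
state=Q head=3 tape=___aa_[a]ba   (Q,a)→(P,a,left)
state=P head=2 tape=___aa[_]aba   (P,_)→(R,b,left)
state=R head=1 tape=___a[a]baba   (R,a)→(S,_,right)
state=S head=2 tape=___a_[b]aba   (S,b)→(R,a,left)
state=R head=1 tape=___a[_]aaba   (R,_)→(Q,b,left)
state=Q head=0 tape=___[a]baaba   (Q,a)→(P,a,left)
state=P head=-1 tape=__[_]abaaba   (P,_)→(R,b,left)
state=R head=-2 tape=_[_]babaaba   (R,_)→(Q,b,left)
state=Q head=-3 tape=[_]bbabaaba   (Q,_)→(P,a,right)
state=P head=-2 tape=a[b]babaaba
At halt the head is at cell -2.

-2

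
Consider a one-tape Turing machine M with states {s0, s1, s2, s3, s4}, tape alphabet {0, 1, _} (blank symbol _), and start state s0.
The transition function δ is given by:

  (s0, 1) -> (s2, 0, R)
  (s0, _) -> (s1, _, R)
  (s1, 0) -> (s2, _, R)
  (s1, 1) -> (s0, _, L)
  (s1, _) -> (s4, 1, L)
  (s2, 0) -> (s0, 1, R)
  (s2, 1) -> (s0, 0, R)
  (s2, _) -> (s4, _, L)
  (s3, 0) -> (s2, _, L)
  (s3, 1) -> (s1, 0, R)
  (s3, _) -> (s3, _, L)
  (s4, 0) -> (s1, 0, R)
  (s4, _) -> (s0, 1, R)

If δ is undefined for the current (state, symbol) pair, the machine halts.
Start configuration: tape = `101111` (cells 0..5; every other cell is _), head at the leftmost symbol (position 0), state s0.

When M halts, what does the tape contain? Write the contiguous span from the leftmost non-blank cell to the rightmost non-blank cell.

s0 | [1]01111___   read 1 → write 0, move R, go to s2
s2 | 0[0]1111___   read 0 → write 1, move R, go to s0
s0 | 01[1]111___   read 1 → write 0, move R, go to s2
s2 | 010[1]11___   read 1 → write 0, move R, go to s0
s0 | 0100[1]1___   read 1 → write 0, move R, go to s2
s2 | 01000[1]___   read 1 → write 0, move R, go to s0
s0 | 010000[_]__   read _ → write _, move R, go to s1
s1 | 010000_[_]_   read _ → write 1, move L, go to s4
s4 | 010000[_]1_   read _ → write 1, move R, go to s0
s0 | 0100001[1]_   read 1 → write 0, move R, go to s2
s2 | 01000010[_]   read _ → write _, move L, go to s4
s4 | 0100001[0]_   read 0 → write 0, move R, go to s1
s1 | 01000010[_]   read _ → write 1, move L, go to s4
s4 | 0100001[0]1   read 0 → write 0, move R, go to s1
s1 | 01000010[1]   read 1 → write _, move L, go to s0
s0 | 0100001[0]_
The non-blank tape span at halt is 01000010.

01000010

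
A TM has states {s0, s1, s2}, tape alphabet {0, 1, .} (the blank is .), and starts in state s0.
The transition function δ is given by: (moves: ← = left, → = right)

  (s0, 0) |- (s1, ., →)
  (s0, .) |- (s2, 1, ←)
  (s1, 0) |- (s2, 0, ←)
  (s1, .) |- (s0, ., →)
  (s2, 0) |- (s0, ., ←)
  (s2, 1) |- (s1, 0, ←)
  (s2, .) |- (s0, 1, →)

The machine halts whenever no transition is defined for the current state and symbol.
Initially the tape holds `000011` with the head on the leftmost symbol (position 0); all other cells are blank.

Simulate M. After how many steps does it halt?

10

state=s0 head=0 tape=[0]00011   (s0,0)→(s1,.,→)
state=s1 head=1 tape=.[0]0011   (s1,0)→(s2,0,←)
state=s2 head=0 tape=[.]00011   (s2,.)→(s0,1,→)
state=s0 head=1 tape=1[0]0011   (s0,0)→(s1,.,→)
state=s1 head=2 tape=1.[0]011   (s1,0)→(s2,0,←)
state=s2 head=1 tape=1[.]0011   (s2,.)→(s0,1,→)
state=s0 head=2 tape=11[0]011   (s0,0)→(s1,.,→)
state=s1 head=3 tape=11.[0]11   (s1,0)→(s2,0,←)
state=s2 head=2 tape=11[.]011   (s2,.)→(s0,1,→)
state=s0 head=3 tape=111[0]11   (s0,0)→(s1,.,→)
state=s1 head=4 tape=111.[1]1
M halts after 10 transitions.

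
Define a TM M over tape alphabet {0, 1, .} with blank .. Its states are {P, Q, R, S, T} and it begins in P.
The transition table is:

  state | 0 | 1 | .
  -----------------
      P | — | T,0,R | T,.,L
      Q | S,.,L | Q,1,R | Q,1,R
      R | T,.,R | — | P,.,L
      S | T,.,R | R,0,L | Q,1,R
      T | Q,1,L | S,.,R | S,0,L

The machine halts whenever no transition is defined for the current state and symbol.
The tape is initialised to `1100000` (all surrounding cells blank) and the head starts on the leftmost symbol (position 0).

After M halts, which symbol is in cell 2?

P | [1]100000   read 1 → write 0, move R, go to T
T | 0[1]00000   read 1 → write ., move R, go to S
S | 0.[0]0000   read 0 → write ., move R, go to T
T | 0..[0]000   read 0 → write 1, move L, go to Q
Q | 0.[.]1000   read . → write 1, move R, go to Q
Q | 0.1[1]000   read 1 → write 1, move R, go to Q
Q | 0.11[0]00   read 0 → write ., move L, go to S
S | 0.1[1].00   read 1 → write 0, move L, go to R
R | 0.[1]0.00
Cell 2 holds 1 when M halts.

1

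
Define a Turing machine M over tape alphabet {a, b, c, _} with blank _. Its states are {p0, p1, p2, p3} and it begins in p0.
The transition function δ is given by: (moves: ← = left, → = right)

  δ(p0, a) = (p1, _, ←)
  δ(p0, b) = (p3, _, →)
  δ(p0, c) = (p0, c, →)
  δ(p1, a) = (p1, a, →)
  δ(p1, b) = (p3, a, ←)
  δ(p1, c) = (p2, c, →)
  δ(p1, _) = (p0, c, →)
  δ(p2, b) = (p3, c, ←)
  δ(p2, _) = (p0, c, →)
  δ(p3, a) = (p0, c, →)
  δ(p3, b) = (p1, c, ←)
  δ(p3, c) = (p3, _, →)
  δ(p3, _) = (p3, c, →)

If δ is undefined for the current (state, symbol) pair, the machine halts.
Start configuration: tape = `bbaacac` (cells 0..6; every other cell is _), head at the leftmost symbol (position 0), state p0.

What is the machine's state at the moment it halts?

state=p0 head=0 tape=[b]baacac_   (p0,b)→(p3,_,→)
state=p3 head=1 tape=_[b]aacac_   (p3,b)→(p1,c,←)
state=p1 head=0 tape=[_]caacac_   (p1,_)→(p0,c,→)
state=p0 head=1 tape=c[c]aacac_   (p0,c)→(p0,c,→)
state=p0 head=2 tape=cc[a]acac_   (p0,a)→(p1,_,←)
state=p1 head=1 tape=c[c]_acac_   (p1,c)→(p2,c,→)
state=p2 head=2 tape=cc[_]acac_   (p2,_)→(p0,c,→)
state=p0 head=3 tape=ccc[a]cac_   (p0,a)→(p1,_,←)
state=p1 head=2 tape=cc[c]_cac_   (p1,c)→(p2,c,→)
state=p2 head=3 tape=ccc[_]cac_   (p2,_)→(p0,c,→)
state=p0 head=4 tape=cccc[c]ac_   (p0,c)→(p0,c,→)
state=p0 head=5 tape=ccccc[a]c_   (p0,a)→(p1,_,←)
state=p1 head=4 tape=cccc[c]_c_   (p1,c)→(p2,c,→)
state=p2 head=5 tape=ccccc[_]c_   (p2,_)→(p0,c,→)
state=p0 head=6 tape=cccccc[c]_   (p0,c)→(p0,c,→)
state=p0 head=7 tape=ccccccc[_]
No transition is defined for (p0, _); M halts in state p0.

p0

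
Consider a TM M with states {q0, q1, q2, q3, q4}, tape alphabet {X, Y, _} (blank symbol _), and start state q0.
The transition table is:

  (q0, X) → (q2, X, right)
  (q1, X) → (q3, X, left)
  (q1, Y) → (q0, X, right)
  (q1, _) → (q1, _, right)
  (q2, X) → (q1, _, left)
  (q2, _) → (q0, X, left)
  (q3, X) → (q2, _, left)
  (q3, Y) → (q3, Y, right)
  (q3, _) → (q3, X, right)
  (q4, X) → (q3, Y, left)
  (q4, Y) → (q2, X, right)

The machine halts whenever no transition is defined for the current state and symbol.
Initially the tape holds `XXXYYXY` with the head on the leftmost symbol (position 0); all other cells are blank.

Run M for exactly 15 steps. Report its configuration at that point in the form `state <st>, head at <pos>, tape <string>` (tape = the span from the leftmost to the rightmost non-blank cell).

state q1, head at 1, tape YYXY

state=q0 head=0 tape=__[X]XXYYXY   (q0,X)→(q2,X,right)
state=q2 head=1 tape=__X[X]XYYXY   (q2,X)→(q1,_,left)
state=q1 head=0 tape=__[X]_XYYXY   (q1,X)→(q3,X,left)
state=q3 head=-1 tape=_[_]X_XYYXY   (q3,_)→(q3,X,right)
state=q3 head=0 tape=_X[X]_XYYXY   (q3,X)→(q2,_,left)
state=q2 head=-1 tape=_[X]__XYYXY   (q2,X)→(q1,_,left)
state=q1 head=-2 tape=[_]___XYYXY   (q1,_)→(q1,_,right)
state=q1 head=-1 tape=_[_]__XYYXY   (q1,_)→(q1,_,right)
state=q1 head=0 tape=__[_]_XYYXY   (q1,_)→(q1,_,right)
state=q1 head=1 tape=___[_]XYYXY   (q1,_)→(q1,_,right)
state=q1 head=2 tape=____[X]YYXY   (q1,X)→(q3,X,left)
state=q3 head=1 tape=___[_]XYYXY   (q3,_)→(q3,X,right)
state=q3 head=2 tape=___X[X]YYXY   (q3,X)→(q2,_,left)
state=q2 head=1 tape=___[X]_YYXY   (q2,X)→(q1,_,left)
state=q1 head=0 tape=__[_]__YYXY   (q1,_)→(q1,_,right)
state=q1 head=1 tape=___[_]_YYXY
After 15 steps: state q1, head at 1, tape YYXY.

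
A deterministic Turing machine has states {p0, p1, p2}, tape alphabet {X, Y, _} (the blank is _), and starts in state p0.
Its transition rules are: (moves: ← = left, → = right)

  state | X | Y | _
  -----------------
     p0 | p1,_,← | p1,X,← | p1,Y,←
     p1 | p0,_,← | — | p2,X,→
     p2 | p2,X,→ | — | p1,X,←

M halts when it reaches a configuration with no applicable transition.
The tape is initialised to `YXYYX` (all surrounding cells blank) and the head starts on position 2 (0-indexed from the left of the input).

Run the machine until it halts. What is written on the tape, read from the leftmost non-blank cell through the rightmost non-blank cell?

XY_X_XXYX

p0 | ____YX[Y]YX   read Y → write X, move ←, go to p1
p1 | ____Y[X]XYX   read X → write _, move ←, go to p0
p0 | ____[Y]_XYX   read Y → write X, move ←, go to p1
p1 | ___[_]X_XYX   read _ → write X, move →, go to p2
p2 | ___X[X]_XYX   read X → write X, move →, go to p2
p2 | ___XX[_]XYX   read _ → write X, move ←, go to p1
p1 | ___X[X]XXYX   read X → write _, move ←, go to p0
p0 | ___[X]_XXYX   read X → write _, move ←, go to p1
p1 | __[_]__XXYX   read _ → write X, move →, go to p2
p2 | __X[_]_XXYX   read _ → write X, move ←, go to p1
p1 | __[X]X_XXYX   read X → write _, move ←, go to p0
p0 | _[_]_X_XXYX   read _ → write Y, move ←, go to p1
p1 | [_]Y_X_XXYX   read _ → write X, move →, go to p2
p2 | X[Y]_X_XXYX
The non-blank tape span at halt is XY_X_XXYX.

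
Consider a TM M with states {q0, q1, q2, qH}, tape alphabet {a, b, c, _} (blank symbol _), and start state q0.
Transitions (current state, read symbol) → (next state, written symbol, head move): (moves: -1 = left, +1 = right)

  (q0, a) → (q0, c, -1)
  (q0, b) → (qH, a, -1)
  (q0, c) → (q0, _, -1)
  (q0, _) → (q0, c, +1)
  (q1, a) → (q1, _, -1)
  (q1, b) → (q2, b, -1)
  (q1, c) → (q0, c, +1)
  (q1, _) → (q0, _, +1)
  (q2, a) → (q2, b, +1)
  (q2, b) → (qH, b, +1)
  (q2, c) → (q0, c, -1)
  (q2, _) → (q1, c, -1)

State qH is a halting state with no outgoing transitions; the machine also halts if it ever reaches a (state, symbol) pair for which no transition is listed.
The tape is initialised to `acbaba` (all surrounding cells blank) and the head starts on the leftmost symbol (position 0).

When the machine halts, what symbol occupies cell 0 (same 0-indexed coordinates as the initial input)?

state=q0 head=0 tape=___[a]cbaba   (q0,a)→(q0,c,-1)
state=q0 head=-1 tape=__[_]ccbaba   (q0,_)→(q0,c,+1)
state=q0 head=0 tape=__c[c]cbaba   (q0,c)→(q0,_,-1)
state=q0 head=-1 tape=__[c]_cbaba   (q0,c)→(q0,_,-1)
state=q0 head=-2 tape=_[_]__cbaba   (q0,_)→(q0,c,+1)
state=q0 head=-1 tape=_c[_]_cbaba   (q0,_)→(q0,c,+1)
state=q0 head=0 tape=_cc[_]cbaba   (q0,_)→(q0,c,+1)
state=q0 head=1 tape=_ccc[c]baba   (q0,c)→(q0,_,-1)
state=q0 head=0 tape=_cc[c]_baba   (q0,c)→(q0,_,-1)
state=q0 head=-1 tape=_c[c]__baba   (q0,c)→(q0,_,-1)
state=q0 head=-2 tape=_[c]___baba   (q0,c)→(q0,_,-1)
state=q0 head=-3 tape=[_]____baba   (q0,_)→(q0,c,+1)
state=q0 head=-2 tape=c[_]___baba   (q0,_)→(q0,c,+1)
state=q0 head=-1 tape=cc[_]__baba   (q0,_)→(q0,c,+1)
state=q0 head=0 tape=ccc[_]_baba   (q0,_)→(q0,c,+1)
state=q0 head=1 tape=cccc[_]baba   (q0,_)→(q0,c,+1)
state=q0 head=2 tape=ccccc[b]aba   (q0,b)→(qH,a,-1)
state=qH head=1 tape=cccc[c]aaba
Cell 0 holds c when M halts.

c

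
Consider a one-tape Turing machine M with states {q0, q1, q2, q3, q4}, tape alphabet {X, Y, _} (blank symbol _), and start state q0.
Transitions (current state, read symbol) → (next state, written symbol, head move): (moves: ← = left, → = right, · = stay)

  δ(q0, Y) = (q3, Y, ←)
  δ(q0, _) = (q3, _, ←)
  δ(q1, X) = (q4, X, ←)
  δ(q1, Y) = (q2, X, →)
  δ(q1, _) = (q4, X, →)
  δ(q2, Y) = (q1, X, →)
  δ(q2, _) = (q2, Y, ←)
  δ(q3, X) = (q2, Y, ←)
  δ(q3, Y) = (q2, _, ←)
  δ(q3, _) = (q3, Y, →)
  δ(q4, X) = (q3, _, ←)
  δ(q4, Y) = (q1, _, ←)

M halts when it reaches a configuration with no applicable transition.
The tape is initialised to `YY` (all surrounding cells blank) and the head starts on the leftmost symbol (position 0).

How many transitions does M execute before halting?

q0 | __[Y]Y   read Y → write Y, move ←, go to q3
q3 | _[_]YY   read _ → write Y, move →, go to q3
q3 | _Y[Y]Y   read Y → write _, move ←, go to q2
q2 | _[Y]_Y   read Y → write X, move →, go to q1
q1 | _X[_]Y   read _ → write X, move →, go to q4
q4 | _XX[Y]   read Y → write _, move ←, go to q1
q1 | _X[X]_   read X → write X, move ←, go to q4
q4 | _[X]X_   read X → write _, move ←, go to q3
q3 | [_]_X_   read _ → write Y, move →, go to q3
q3 | Y[_]X_   read _ → write Y, move →, go to q3
q3 | YY[X]_   read X → write Y, move ←, go to q2
q2 | Y[Y]Y_   read Y → write X, move →, go to q1
q1 | YX[Y]_   read Y → write X, move →, go to q2
q2 | YXX[_]   read _ → write Y, move ←, go to q2
q2 | YX[X]Y
M halts after 14 transitions.

14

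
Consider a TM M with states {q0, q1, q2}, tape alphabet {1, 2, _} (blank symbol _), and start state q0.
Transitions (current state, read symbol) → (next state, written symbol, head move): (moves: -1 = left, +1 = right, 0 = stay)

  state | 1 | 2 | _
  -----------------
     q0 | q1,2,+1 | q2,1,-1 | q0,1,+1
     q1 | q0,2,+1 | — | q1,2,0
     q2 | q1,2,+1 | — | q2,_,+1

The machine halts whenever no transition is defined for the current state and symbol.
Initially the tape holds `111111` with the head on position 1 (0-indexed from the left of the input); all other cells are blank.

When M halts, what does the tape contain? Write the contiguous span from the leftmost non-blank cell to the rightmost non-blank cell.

1222222

state=q0 head=1 tape=1[1]1111_   (q0,1)→(q1,2,+1)
state=q1 head=2 tape=12[1]111_   (q1,1)→(q0,2,+1)
state=q0 head=3 tape=122[1]11_   (q0,1)→(q1,2,+1)
state=q1 head=4 tape=1222[1]1_   (q1,1)→(q0,2,+1)
state=q0 head=5 tape=12222[1]_   (q0,1)→(q1,2,+1)
state=q1 head=6 tape=122222[_]   (q1,_)→(q1,2,0)
state=q1 head=6 tape=122222[2]
The non-blank tape span at halt is 1222222.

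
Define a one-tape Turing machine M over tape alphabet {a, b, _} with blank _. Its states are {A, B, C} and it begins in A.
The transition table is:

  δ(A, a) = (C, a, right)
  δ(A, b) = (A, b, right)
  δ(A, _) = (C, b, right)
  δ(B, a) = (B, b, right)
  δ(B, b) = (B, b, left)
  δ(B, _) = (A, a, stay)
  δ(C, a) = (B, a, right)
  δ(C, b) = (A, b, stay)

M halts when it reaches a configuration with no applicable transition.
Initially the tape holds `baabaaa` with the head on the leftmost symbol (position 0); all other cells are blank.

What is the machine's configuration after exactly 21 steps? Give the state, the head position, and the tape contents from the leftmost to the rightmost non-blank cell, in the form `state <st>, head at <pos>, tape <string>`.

state B, head at 7, tape abbbbaab

A | _[b]aabaaa_   read b → write b, move right, go to A
A | _b[a]abaaa_   read a → write a, move right, go to C
C | _ba[a]baaa_   read a → write a, move right, go to B
B | _baa[b]aaa_   read b → write b, move left, go to B
B | _ba[a]baaa_   read a → write b, move right, go to B
B | _bab[b]aaa_   read b → write b, move left, go to B
B | _ba[b]baaa_   read b → write b, move left, go to B
B | _b[a]bbaaa_   read a → write b, move right, go to B
B | _bb[b]baaa_   read b → write b, move left, go to B
B | _b[b]bbaaa_   read b → write b, move left, go to B
B | _[b]bbbaaa_   read b → write b, move left, go to B
B | [_]bbbbaaa_   read _ → write a, move stay, go to A
A | [a]bbbbaaa_   read a → write a, move right, go to C
C | a[b]bbbaaa_   read b → write b, move stay, go to A
A | a[b]bbbaaa_   read b → write b, move right, go to A
A | ab[b]bbaaa_   read b → write b, move right, go to A
A | abb[b]baaa_   read b → write b, move right, go to A
A | abbb[b]aaa_   read b → write b, move right, go to A
A | abbbb[a]aa_   read a → write a, move right, go to C
C | abbbba[a]a_   read a → write a, move right, go to B
B | abbbbaa[a]_   read a → write b, move right, go to B
B | abbbbaab[_]
After 21 steps: state B, head at 7, tape abbbbaab.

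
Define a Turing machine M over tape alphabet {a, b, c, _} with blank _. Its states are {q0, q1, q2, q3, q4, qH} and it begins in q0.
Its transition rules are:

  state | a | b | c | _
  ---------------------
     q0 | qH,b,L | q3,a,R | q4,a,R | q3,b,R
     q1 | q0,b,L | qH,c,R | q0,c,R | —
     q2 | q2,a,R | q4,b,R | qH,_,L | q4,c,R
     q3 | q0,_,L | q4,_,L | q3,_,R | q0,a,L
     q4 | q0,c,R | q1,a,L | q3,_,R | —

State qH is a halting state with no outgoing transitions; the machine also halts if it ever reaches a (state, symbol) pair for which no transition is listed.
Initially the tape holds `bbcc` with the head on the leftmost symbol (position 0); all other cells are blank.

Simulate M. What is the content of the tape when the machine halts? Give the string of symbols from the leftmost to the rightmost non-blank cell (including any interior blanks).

cb_ba

q0 | [b]bcc_   read b → write a, move R, go to q3
q3 | a[b]cc_   read b → write _, move L, go to q4
q4 | [a]_cc_   read a → write c, move R, go to q0
q0 | c[_]cc_   read _ → write b, move R, go to q3
q3 | cb[c]c_   read c → write _, move R, go to q3
q3 | cb_[c]_   read c → write _, move R, go to q3
q3 | cb__[_]   read _ → write a, move L, go to q0
q0 | cb_[_]a   read _ → write b, move R, go to q3
q3 | cb_b[a]   read a → write _, move L, go to q0
q0 | cb_[b]_   read b → write a, move R, go to q3
q3 | cb_a[_]   read _ → write a, move L, go to q0
q0 | cb_[a]a   read a → write b, move L, go to qH
qH | cb[_]ba
The non-blank tape span at halt is cb_ba.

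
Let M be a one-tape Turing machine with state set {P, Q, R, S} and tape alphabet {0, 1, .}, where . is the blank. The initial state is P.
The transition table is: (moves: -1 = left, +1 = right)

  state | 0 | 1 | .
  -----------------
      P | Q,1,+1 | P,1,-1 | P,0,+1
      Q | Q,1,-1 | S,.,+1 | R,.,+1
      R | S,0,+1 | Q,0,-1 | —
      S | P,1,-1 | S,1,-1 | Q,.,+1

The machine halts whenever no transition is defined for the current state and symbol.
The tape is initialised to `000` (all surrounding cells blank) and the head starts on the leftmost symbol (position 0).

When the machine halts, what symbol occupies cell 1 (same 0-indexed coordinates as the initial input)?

state=P head=0 tape=[0]00...   (P,0)→(Q,1,+1)
state=Q head=1 tape=1[0]0...   (Q,0)→(Q,1,-1)
state=Q head=0 tape=[1]10...   (Q,1)→(S,.,+1)
state=S head=1 tape=.[1]0...   (S,1)→(S,1,-1)
state=S head=0 tape=[.]10...   (S,.)→(Q,.,+1)
state=Q head=1 tape=.[1]0...   (Q,1)→(S,.,+1)
state=S head=2 tape=..[0]...   (S,0)→(P,1,-1)
state=P head=1 tape=.[.]1...   (P,.)→(P,0,+1)
state=P head=2 tape=.0[1]...   (P,1)→(P,1,-1)
state=P head=1 tape=.[0]1...   (P,0)→(Q,1,+1)
state=Q head=2 tape=.1[1]...   (Q,1)→(S,.,+1)
state=S head=3 tape=.1.[.]..   (S,.)→(Q,.,+1)
state=Q head=4 tape=.1..[.].   (Q,.)→(R,.,+1)
state=R head=5 tape=.1...[.]
Cell 1 holds 1 when M halts.

1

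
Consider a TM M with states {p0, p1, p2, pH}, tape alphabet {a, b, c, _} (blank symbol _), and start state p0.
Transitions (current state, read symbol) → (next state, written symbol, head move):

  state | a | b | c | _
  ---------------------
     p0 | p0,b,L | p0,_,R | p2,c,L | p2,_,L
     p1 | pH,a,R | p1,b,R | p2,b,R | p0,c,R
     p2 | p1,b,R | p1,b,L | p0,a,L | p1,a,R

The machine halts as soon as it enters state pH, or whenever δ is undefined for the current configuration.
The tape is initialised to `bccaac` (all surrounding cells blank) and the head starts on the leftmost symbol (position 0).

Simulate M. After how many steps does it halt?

state=p0 head=0 tape=_[b]ccaac   (p0,b)→(p0,_,R)
state=p0 head=1 tape=__[c]caac   (p0,c)→(p2,c,L)
state=p2 head=0 tape=_[_]ccaac   (p2,_)→(p1,a,R)
state=p1 head=1 tape=_a[c]caac   (p1,c)→(p2,b,R)
state=p2 head=2 tape=_ab[c]aac   (p2,c)→(p0,a,L)
state=p0 head=1 tape=_a[b]aaac   (p0,b)→(p0,_,R)
state=p0 head=2 tape=_a_[a]aac   (p0,a)→(p0,b,L)
state=p0 head=1 tape=_a[_]baac   (p0,_)→(p2,_,L)
state=p2 head=0 tape=_[a]_baac   (p2,a)→(p1,b,R)
state=p1 head=1 tape=_b[_]baac   (p1,_)→(p0,c,R)
state=p0 head=2 tape=_bc[b]aac   (p0,b)→(p0,_,R)
state=p0 head=3 tape=_bc_[a]ac   (p0,a)→(p0,b,L)
state=p0 head=2 tape=_bc[_]bac   (p0,_)→(p2,_,L)
state=p2 head=1 tape=_b[c]_bac   (p2,c)→(p0,a,L)
state=p0 head=0 tape=_[b]a_bac   (p0,b)→(p0,_,R)
state=p0 head=1 tape=__[a]_bac   (p0,a)→(p0,b,L)
state=p0 head=0 tape=_[_]b_bac   (p0,_)→(p2,_,L)
state=p2 head=-1 tape=[_]_b_bac   (p2,_)→(p1,a,R)
state=p1 head=0 tape=a[_]b_bac   (p1,_)→(p0,c,R)
state=p0 head=1 tape=ac[b]_bac   (p0,b)→(p0,_,R)
state=p0 head=2 tape=ac_[_]bac   (p0,_)→(p2,_,L)
state=p2 head=1 tape=ac[_]_bac   (p2,_)→(p1,a,R)
state=p1 head=2 tape=aca[_]bac   (p1,_)→(p0,c,R)
state=p0 head=3 tape=acac[b]ac   (p0,b)→(p0,_,R)
state=p0 head=4 tape=acac_[a]c   (p0,a)→(p0,b,L)
state=p0 head=3 tape=acac[_]bc   (p0,_)→(p2,_,L)
state=p2 head=2 tape=aca[c]_bc   (p2,c)→(p0,a,L)
state=p0 head=1 tape=ac[a]a_bc   (p0,a)→(p0,b,L)
state=p0 head=0 tape=a[c]ba_bc   (p0,c)→(p2,c,L)
state=p2 head=-1 tape=[a]cba_bc   (p2,a)→(p1,b,R)
state=p1 head=0 tape=b[c]ba_bc   (p1,c)→(p2,b,R)
state=p2 head=1 tape=bb[b]a_bc   (p2,b)→(p1,b,L)
state=p1 head=0 tape=b[b]ba_bc   (p1,b)→(p1,b,R)
state=p1 head=1 tape=bb[b]a_bc   (p1,b)→(p1,b,R)
state=p1 head=2 tape=bbb[a]_bc   (p1,a)→(pH,a,R)
state=pH head=3 tape=bbba[_]bc
M halts after 35 transitions.

35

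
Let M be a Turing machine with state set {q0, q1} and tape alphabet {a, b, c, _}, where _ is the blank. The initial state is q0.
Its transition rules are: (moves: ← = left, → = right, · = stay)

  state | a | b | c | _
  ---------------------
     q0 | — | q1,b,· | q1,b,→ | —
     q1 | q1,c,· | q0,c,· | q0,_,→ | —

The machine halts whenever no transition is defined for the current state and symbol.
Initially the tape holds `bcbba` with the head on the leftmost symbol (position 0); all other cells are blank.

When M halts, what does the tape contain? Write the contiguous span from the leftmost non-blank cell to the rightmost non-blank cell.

b_bb

state=q0 head=0 tape=[b]cbba_   (q0,b)→(q1,b,·)
state=q1 head=0 tape=[b]cbba_   (q1,b)→(q0,c,·)
state=q0 head=0 tape=[c]cbba_   (q0,c)→(q1,b,→)
state=q1 head=1 tape=b[c]bba_   (q1,c)→(q0,_,→)
state=q0 head=2 tape=b_[b]ba_   (q0,b)→(q1,b,·)
state=q1 head=2 tape=b_[b]ba_   (q1,b)→(q0,c,·)
state=q0 head=2 tape=b_[c]ba_   (q0,c)→(q1,b,→)
state=q1 head=3 tape=b_b[b]a_   (q1,b)→(q0,c,·)
state=q0 head=3 tape=b_b[c]a_   (q0,c)→(q1,b,→)
state=q1 head=4 tape=b_bb[a]_   (q1,a)→(q1,c,·)
state=q1 head=4 tape=b_bb[c]_   (q1,c)→(q0,_,→)
state=q0 head=5 tape=b_bb_[_]
The non-blank tape span at halt is b_bb.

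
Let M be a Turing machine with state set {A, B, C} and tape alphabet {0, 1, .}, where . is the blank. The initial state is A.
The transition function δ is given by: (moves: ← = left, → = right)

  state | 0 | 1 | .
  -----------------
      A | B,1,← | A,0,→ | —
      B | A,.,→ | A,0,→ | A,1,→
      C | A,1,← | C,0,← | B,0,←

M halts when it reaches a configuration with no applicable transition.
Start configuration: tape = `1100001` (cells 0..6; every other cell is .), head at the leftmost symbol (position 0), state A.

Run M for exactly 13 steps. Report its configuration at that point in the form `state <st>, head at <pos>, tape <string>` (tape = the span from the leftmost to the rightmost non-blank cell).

A | [1]100001   read 1 → write 0, move →, go to A
A | 0[1]00001   read 1 → write 0, move →, go to A
A | 00[0]0001   read 0 → write 1, move ←, go to B
B | 0[0]10001   read 0 → write ., move →, go to A
A | 0.[1]0001   read 1 → write 0, move →, go to A
A | 0.0[0]001   read 0 → write 1, move ←, go to B
B | 0.[0]1001   read 0 → write ., move →, go to A
A | 0..[1]001   read 1 → write 0, move →, go to A
A | 0..0[0]01   read 0 → write 1, move ←, go to B
B | 0..[0]101   read 0 → write ., move →, go to A
A | 0...[1]01   read 1 → write 0, move →, go to A
A | 0...0[0]1   read 0 → write 1, move ←, go to B
B | 0...[0]11   read 0 → write ., move →, go to A
A | 0....[1]1
After 13 steps: state A, head at 5, tape 0....11.

state A, head at 5, tape 0....11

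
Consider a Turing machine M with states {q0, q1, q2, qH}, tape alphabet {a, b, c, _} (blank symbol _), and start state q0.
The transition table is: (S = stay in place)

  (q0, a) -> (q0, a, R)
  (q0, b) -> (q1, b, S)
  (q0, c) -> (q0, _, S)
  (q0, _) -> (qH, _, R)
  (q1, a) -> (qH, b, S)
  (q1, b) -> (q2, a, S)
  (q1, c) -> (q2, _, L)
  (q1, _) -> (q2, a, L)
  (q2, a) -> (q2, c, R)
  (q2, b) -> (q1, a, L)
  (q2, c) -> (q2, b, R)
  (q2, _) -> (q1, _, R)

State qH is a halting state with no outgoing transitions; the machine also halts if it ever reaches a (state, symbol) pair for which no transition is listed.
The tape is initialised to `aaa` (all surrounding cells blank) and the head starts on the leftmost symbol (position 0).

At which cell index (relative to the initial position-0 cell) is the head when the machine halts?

q0 | [a]aa__   read a → write a, move R, go to q0
q0 | a[a]a__   read a → write a, move R, go to q0
q0 | aa[a]__   read a → write a, move R, go to q0
q0 | aaa[_]_   read _ → write _, move R, go to qH
qH | aaa_[_]
At halt the head is at cell 4.

4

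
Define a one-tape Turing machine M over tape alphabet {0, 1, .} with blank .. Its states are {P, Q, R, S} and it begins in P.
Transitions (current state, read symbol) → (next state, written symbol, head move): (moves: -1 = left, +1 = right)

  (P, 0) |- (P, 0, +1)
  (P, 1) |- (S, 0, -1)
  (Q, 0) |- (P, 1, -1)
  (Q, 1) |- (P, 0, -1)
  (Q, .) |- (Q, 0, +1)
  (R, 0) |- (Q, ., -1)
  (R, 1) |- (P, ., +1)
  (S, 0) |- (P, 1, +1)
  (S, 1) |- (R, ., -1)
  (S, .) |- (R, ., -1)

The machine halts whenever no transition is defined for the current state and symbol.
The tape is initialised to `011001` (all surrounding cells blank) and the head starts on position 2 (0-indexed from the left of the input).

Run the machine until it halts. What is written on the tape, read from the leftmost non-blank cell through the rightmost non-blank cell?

state=P head=2 tape=.01[1]001.   (P,1)→(S,0,-1)
state=S head=1 tape=.0[1]0001.   (S,1)→(R,.,-1)
state=R head=0 tape=.[0].0001.   (R,0)→(Q,.,-1)
state=Q head=-1 tape=[.]..0001.   (Q,.)→(Q,0,+1)
state=Q head=0 tape=0[.].0001.   (Q,.)→(Q,0,+1)
state=Q head=1 tape=00[.]0001.   (Q,.)→(Q,0,+1)
state=Q head=2 tape=000[0]001.   (Q,0)→(P,1,-1)
state=P head=1 tape=00[0]1001.   (P,0)→(P,0,+1)
state=P head=2 tape=000[1]001.   (P,1)→(S,0,-1)
state=S head=1 tape=00[0]0001.   (S,0)→(P,1,+1)
state=P head=2 tape=001[0]001.   (P,0)→(P,0,+1)
state=P head=3 tape=0010[0]01.   (P,0)→(P,0,+1)
state=P head=4 tape=00100[0]1.   (P,0)→(P,0,+1)
state=P head=5 tape=001000[1].   (P,1)→(S,0,-1)
state=S head=4 tape=00100[0]0.   (S,0)→(P,1,+1)
state=P head=5 tape=001001[0].   (P,0)→(P,0,+1)
state=P head=6 tape=0010010[.]
The non-blank tape span at halt is 0010010.

0010010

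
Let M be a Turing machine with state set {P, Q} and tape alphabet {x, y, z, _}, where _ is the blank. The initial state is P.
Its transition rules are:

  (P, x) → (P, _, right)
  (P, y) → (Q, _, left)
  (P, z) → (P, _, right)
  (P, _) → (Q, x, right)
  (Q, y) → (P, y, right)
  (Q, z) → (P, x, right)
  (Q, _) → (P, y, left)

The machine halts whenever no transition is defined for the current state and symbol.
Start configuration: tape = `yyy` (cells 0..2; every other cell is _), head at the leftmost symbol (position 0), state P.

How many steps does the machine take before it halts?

14

state=P head=0 tape=__[y]yy_   (P,y)→(Q,_,left)
state=Q head=-1 tape=_[_]_yy_   (Q,_)→(P,y,left)
state=P head=-2 tape=[_]y_yy_   (P,_)→(Q,x,right)
state=Q head=-1 tape=x[y]_yy_   (Q,y)→(P,y,right)
state=P head=0 tape=xy[_]yy_   (P,_)→(Q,x,right)
state=Q head=1 tape=xyx[y]y_   (Q,y)→(P,y,right)
state=P head=2 tape=xyxy[y]_   (P,y)→(Q,_,left)
state=Q head=1 tape=xyx[y]__   (Q,y)→(P,y,right)
state=P head=2 tape=xyxy[_]_   (P,_)→(Q,x,right)
state=Q head=3 tape=xyxyx[_]   (Q,_)→(P,y,left)
state=P head=2 tape=xyxy[x]y   (P,x)→(P,_,right)
state=P head=3 tape=xyxy_[y]   (P,y)→(Q,_,left)
state=Q head=2 tape=xyxy[_]_   (Q,_)→(P,y,left)
state=P head=1 tape=xyx[y]y_   (P,y)→(Q,_,left)
state=Q head=0 tape=xy[x]_y_
M halts after 14 transitions.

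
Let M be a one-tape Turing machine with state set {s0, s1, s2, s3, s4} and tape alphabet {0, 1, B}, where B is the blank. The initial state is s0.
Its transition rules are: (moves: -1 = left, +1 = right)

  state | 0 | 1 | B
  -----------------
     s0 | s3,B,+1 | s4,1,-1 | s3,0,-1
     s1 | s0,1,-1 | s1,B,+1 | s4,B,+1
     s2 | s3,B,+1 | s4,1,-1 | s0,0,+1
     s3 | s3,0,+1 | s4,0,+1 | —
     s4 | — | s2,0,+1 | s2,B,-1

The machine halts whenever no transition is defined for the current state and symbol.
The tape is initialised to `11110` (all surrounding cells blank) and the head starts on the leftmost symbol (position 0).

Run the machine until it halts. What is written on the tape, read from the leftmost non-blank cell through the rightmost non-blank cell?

0000110

state=s0 head=0 tape=BB[1]1110   (s0,1)→(s4,1,-1)
state=s4 head=-1 tape=B[B]11110   (s4,B)→(s2,B,-1)
state=s2 head=-2 tape=[B]B11110   (s2,B)→(s0,0,+1)
state=s0 head=-1 tape=0[B]11110   (s0,B)→(s3,0,-1)
state=s3 head=-2 tape=[0]011110   (s3,0)→(s3,0,+1)
state=s3 head=-1 tape=0[0]11110   (s3,0)→(s3,0,+1)
state=s3 head=0 tape=00[1]1110   (s3,1)→(s4,0,+1)
state=s4 head=1 tape=000[1]110   (s4,1)→(s2,0,+1)
state=s2 head=2 tape=0000[1]10   (s2,1)→(s4,1,-1)
state=s4 head=1 tape=000[0]110
The non-blank tape span at halt is 0000110.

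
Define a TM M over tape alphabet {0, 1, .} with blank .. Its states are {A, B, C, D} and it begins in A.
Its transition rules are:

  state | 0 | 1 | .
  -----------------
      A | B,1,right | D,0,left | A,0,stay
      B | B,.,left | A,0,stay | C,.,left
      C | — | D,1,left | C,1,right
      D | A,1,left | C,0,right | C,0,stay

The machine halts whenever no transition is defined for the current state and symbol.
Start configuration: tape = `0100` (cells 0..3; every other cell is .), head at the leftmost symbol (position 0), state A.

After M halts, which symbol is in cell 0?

1

A | ..[0]100   read 0 → write 1, move right, go to B
B | ..1[1]00   read 1 → write 0, move stay, go to A
A | ..1[0]00   read 0 → write 1, move right, go to B
B | ..11[0]0   read 0 → write ., move left, go to B
B | ..1[1].0   read 1 → write 0, move stay, go to A
A | ..1[0].0   read 0 → write 1, move right, go to B
B | ..11[.]0   read . → write ., move left, go to C
C | ..1[1].0   read 1 → write 1, move left, go to D
D | ..[1]1.0   read 1 → write 0, move right, go to C
C | ..0[1].0   read 1 → write 1, move left, go to D
D | ..[0]1.0   read 0 → write 1, move left, go to A
A | .[.]11.0   read . → write 0, move stay, go to A
A | .[0]11.0   read 0 → write 1, move right, go to B
B | .1[1]1.0   read 1 → write 0, move stay, go to A
A | .1[0]1.0   read 0 → write 1, move right, go to B
B | .11[1].0   read 1 → write 0, move stay, go to A
A | .11[0].0   read 0 → write 1, move right, go to B
B | .111[.]0   read . → write ., move left, go to C
C | .11[1].0   read 1 → write 1, move left, go to D
D | .1[1]1.0   read 1 → write 0, move right, go to C
C | .10[1].0   read 1 → write 1, move left, go to D
D | .1[0]1.0   read 0 → write 1, move left, go to A
A | .[1]11.0   read 1 → write 0, move left, go to D
D | [.]011.0   read . → write 0, move stay, go to C
C | [0]011.0
Cell 0 holds 1 when M halts.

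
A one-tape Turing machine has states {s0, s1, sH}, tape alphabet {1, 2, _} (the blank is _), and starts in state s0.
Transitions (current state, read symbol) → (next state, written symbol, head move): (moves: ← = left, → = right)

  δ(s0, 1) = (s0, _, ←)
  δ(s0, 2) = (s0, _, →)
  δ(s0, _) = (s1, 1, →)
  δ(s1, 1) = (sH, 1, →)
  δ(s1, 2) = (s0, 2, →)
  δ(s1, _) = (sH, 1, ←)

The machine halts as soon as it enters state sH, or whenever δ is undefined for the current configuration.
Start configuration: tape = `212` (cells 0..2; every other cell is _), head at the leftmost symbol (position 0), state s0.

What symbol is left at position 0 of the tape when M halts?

state=s0 head=0 tape=[2]12   (s0,2)→(s0,_,→)
state=s0 head=1 tape=_[1]2   (s0,1)→(s0,_,←)
state=s0 head=0 tape=[_]_2   (s0,_)→(s1,1,→)
state=s1 head=1 tape=1[_]2   (s1,_)→(sH,1,←)
state=sH head=0 tape=[1]12
Cell 0 holds 1 when M halts.

1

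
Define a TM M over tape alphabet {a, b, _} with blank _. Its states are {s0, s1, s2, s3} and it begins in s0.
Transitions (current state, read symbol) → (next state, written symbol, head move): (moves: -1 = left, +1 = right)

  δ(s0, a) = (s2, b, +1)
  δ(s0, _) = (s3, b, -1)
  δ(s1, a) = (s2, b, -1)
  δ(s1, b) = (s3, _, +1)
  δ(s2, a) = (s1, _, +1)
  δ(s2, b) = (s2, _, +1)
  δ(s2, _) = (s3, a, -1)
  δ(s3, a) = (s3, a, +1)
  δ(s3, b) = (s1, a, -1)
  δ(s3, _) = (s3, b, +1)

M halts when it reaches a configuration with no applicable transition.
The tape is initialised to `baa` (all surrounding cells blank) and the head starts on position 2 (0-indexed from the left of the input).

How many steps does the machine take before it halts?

state=s0 head=2 tape=ba[a]__   (s0,a)→(s2,b,+1)
state=s2 head=3 tape=bab[_]_   (s2,_)→(s3,a,-1)
state=s3 head=2 tape=ba[b]a_   (s3,b)→(s1,a,-1)
state=s1 head=1 tape=b[a]aa_   (s1,a)→(s2,b,-1)
state=s2 head=0 tape=[b]baa_   (s2,b)→(s2,_,+1)
state=s2 head=1 tape=_[b]aa_   (s2,b)→(s2,_,+1)
state=s2 head=2 tape=__[a]a_   (s2,a)→(s1,_,+1)
state=s1 head=3 tape=___[a]_   (s1,a)→(s2,b,-1)
state=s2 head=2 tape=__[_]b_   (s2,_)→(s3,a,-1)
state=s3 head=1 tape=_[_]ab_   (s3,_)→(s3,b,+1)
state=s3 head=2 tape=_b[a]b_   (s3,a)→(s3,a,+1)
state=s3 head=3 tape=_ba[b]_   (s3,b)→(s1,a,-1)
state=s1 head=2 tape=_b[a]a_   (s1,a)→(s2,b,-1)
state=s2 head=1 tape=_[b]ba_   (s2,b)→(s2,_,+1)
state=s2 head=2 tape=__[b]a_   (s2,b)→(s2,_,+1)
state=s2 head=3 tape=___[a]_   (s2,a)→(s1,_,+1)
state=s1 head=4 tape=____[_]
M halts after 16 transitions.

16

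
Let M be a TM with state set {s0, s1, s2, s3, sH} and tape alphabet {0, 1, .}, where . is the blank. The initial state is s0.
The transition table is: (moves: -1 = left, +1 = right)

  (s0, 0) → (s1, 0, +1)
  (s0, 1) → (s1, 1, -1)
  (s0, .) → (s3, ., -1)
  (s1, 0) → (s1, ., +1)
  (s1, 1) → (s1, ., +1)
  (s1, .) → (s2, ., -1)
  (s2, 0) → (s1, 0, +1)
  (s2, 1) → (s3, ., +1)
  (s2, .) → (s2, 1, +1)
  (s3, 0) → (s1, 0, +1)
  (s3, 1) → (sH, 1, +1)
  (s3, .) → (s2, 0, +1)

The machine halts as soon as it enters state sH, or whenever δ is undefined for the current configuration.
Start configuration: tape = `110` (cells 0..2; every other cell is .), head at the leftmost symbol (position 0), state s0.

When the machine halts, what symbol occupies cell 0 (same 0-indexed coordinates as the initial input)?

state=s0 head=0 tape=..[1]10   (s0,1)→(s1,1,-1)
state=s1 head=-1 tape=.[.]110   (s1,.)→(s2,.,-1)
state=s2 head=-2 tape=[.].110   (s2,.)→(s2,1,+1)
state=s2 head=-1 tape=1[.]110   (s2,.)→(s2,1,+1)
state=s2 head=0 tape=11[1]10   (s2,1)→(s3,.,+1)
state=s3 head=1 tape=11.[1]0   (s3,1)→(sH,1,+1)
state=sH head=2 tape=11.1[0]
Cell 0 holds . when M halts.

.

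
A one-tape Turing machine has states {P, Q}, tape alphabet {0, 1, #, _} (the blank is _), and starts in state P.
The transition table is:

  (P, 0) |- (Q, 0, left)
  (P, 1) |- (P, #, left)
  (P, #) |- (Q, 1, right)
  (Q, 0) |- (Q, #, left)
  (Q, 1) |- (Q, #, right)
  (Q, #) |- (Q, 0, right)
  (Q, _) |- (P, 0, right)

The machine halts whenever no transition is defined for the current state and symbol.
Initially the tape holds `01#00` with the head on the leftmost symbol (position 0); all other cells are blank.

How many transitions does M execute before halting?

P | __[0]1#00__   read 0 → write 0, move left, go to Q
Q | _[_]01#00__   read _ → write 0, move right, go to P
P | _0[0]1#00__   read 0 → write 0, move left, go to Q
Q | _[0]01#00__   read 0 → write #, move left, go to Q
Q | [_]#01#00__   read _ → write 0, move right, go to P
P | 0[#]01#00__   read # → write 1, move right, go to Q
Q | 01[0]1#00__   read 0 → write #, move left, go to Q
Q | 0[1]#1#00__   read 1 → write #, move right, go to Q
Q | 0#[#]1#00__   read # → write 0, move right, go to Q
Q | 0#0[1]#00__   read 1 → write #, move right, go to Q
Q | 0#0#[#]00__   read # → write 0, move right, go to Q
Q | 0#0#0[0]0__   read 0 → write #, move left, go to Q
Q | 0#0#[0]#0__   read 0 → write #, move left, go to Q
Q | 0#0[#]##0__   read # → write 0, move right, go to Q
Q | 0#00[#]#0__   read # → write 0, move right, go to Q
Q | 0#000[#]0__   read # → write 0, move right, go to Q
Q | 0#0000[0]__   read 0 → write #, move left, go to Q
Q | 0#000[0]#__   read 0 → write #, move left, go to Q
Q | 0#00[0]##__   read 0 → write #, move left, go to Q
Q | 0#0[0]###__   read 0 → write #, move left, go to Q
Q | 0#[0]####__   read 0 → write #, move left, go to Q
Q | 0[#]#####__   read # → write 0, move right, go to Q
Q | 00[#]####__   read # → write 0, move right, go to Q
Q | 000[#]###__   read # → write 0, move right, go to Q
Q | 0000[#]##__   read # → write 0, move right, go to Q
Q | 00000[#]#__   read # → write 0, move right, go to Q
Q | 000000[#]__   read # → write 0, move right, go to Q
Q | 0000000[_]_   read _ → write 0, move right, go to P
P | 00000000[_]
M halts after 28 transitions.

28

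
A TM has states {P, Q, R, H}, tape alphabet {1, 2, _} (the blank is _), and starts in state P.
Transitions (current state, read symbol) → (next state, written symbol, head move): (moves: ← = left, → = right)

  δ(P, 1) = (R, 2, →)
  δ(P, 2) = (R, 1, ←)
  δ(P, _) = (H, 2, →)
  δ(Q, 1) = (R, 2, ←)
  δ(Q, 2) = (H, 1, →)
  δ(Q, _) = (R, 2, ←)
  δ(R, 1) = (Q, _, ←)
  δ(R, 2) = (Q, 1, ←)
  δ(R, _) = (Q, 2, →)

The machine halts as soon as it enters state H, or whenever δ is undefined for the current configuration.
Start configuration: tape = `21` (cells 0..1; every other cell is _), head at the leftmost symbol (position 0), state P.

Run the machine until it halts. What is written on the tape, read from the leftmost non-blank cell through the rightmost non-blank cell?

P | ___[2]1   read 2 → write 1, move ←, go to R
R | __[_]11   read _ → write 2, move →, go to Q
Q | __2[1]1   read 1 → write 2, move ←, go to R
R | __[2]21   read 2 → write 1, move ←, go to Q
Q | _[_]121   read _ → write 2, move ←, go to R
R | [_]2121   read _ → write 2, move →, go to Q
Q | 2[2]121   read 2 → write 1, move →, go to H
H | 21[1]21
The non-blank tape span at halt is 21121.

21121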